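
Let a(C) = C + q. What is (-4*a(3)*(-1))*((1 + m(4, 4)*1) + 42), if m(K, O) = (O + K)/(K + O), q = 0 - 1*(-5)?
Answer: 1408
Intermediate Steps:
q = 5 (q = 0 + 5 = 5)
m(K, O) = 1 (m(K, O) = (K + O)/(K + O) = 1)
a(C) = 5 + C (a(C) = C + 5 = 5 + C)
(-4*a(3)*(-1))*((1 + m(4, 4)*1) + 42) = (-4*(5 + 3)*(-1))*((1 + 1*1) + 42) = (-4*8*(-1))*((1 + 1) + 42) = (-32*(-1))*(2 + 42) = 32*44 = 1408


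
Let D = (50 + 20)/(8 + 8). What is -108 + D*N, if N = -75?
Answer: -3489/8 ≈ -436.13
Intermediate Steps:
D = 35/8 (D = 70/16 = 70*(1/16) = 35/8 ≈ 4.3750)
-108 + D*N = -108 + (35/8)*(-75) = -108 - 2625/8 = -3489/8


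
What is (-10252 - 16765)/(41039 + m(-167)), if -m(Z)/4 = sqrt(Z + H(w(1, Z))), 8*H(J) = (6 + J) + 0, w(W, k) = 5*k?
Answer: -1108750663/1684203851 - 27017*I*sqrt(4330)/1684203851 ≈ -0.65832 - 0.0010556*I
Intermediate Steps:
H(J) = 3/4 + J/8 (H(J) = ((6 + J) + 0)/8 = (6 + J)/8 = 3/4 + J/8)
m(Z) = -4*sqrt(3/4 + 13*Z/8) (m(Z) = -4*sqrt(Z + (3/4 + (5*Z)/8)) = -4*sqrt(Z + (3/4 + 5*Z/8)) = -4*sqrt(3/4 + 13*Z/8))
(-10252 - 16765)/(41039 + m(-167)) = (-10252 - 16765)/(41039 - sqrt(12 + 26*(-167))) = -27017/(41039 - sqrt(12 - 4342)) = -27017/(41039 - sqrt(-4330)) = -27017/(41039 - I*sqrt(4330))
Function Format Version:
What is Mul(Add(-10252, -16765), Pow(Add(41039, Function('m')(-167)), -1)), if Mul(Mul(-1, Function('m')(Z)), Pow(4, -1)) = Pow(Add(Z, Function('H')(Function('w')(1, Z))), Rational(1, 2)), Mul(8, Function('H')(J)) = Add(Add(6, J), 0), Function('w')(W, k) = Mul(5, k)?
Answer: Add(Rational(-1108750663, 1684203851), Mul(Rational(-27017, 1684203851), I, Pow(4330, Rational(1, 2)))) ≈ Add(-0.65832, Mul(-0.0010556, I))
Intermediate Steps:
Function('H')(J) = Add(Rational(3, 4), Mul(Rational(1, 8), J)) (Function('H')(J) = Mul(Rational(1, 8), Add(Add(6, J), 0)) = Mul(Rational(1, 8), Add(6, J)) = Add(Rational(3, 4), Mul(Rational(1, 8), J)))
Function('m')(Z) = Mul(-4, Pow(Add(Rational(3, 4), Mul(Rational(13, 8), Z)), Rational(1, 2))) (Function('m')(Z) = Mul(-4, Pow(Add(Z, Add(Rational(3, 4), Mul(Rational(1, 8), Mul(5, Z)))), Rational(1, 2))) = Mul(-4, Pow(Add(Z, Add(Rational(3, 4), Mul(Rational(5, 8), Z))), Rational(1, 2))) = Mul(-4, Pow(Add(Rational(3, 4), Mul(Rational(13, 8), Z)), Rational(1, 2))))
Mul(Add(-10252, -16765), Pow(Add(41039, Function('m')(-167)), -1)) = Mul(Add(-10252, -16765), Pow(Add(41039, Mul(-1, Pow(Add(12, Mul(26, -167)), Rational(1, 2)))), -1)) = Mul(-27017, Pow(Add(41039, Mul(-1, Pow(Add(12, -4342), Rational(1, 2)))), -1)) = Mul(-27017, Pow(Add(41039, Mul(-1, Pow(-4330, Rational(1, 2)))), -1)) = Mul(-27017, Pow(Add(41039, Mul(-1, Mul(I, Pow(4330, Rational(1, 2))))), -1)) = Mul(-27017, Pow(Add(41039, Mul(-1, I, Pow(4330, Rational(1, 2)))), -1))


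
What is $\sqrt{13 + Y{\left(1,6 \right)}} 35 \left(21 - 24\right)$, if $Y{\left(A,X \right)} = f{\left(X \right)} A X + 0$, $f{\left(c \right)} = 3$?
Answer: $- 105 \sqrt{31} \approx -584.62$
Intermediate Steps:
$Y{\left(A,X \right)} = 3 A X$ ($Y{\left(A,X \right)} = 3 A X + 0 = 3 A X$)
$\sqrt{13 + Y{\left(1,6 \right)}} 35 \left(21 - 24\right) = \sqrt{13 + 3 \cdot 1 \cdot 6} \cdot 35 \left(21 - 24\right) = \sqrt{13 + 18} \cdot 35 \left(21 - 24\right) = \sqrt{31} \cdot 35 \left(-3\right) = 35 \sqrt{31} \left(-3\right) = - 105 \sqrt{31}$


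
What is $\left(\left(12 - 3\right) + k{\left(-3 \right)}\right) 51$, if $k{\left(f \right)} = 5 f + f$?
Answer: $-459$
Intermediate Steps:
$k{\left(f \right)} = 6 f$
$\left(\left(12 - 3\right) + k{\left(-3 \right)}\right) 51 = \left(\left(12 - 3\right) + 6 \left(-3\right)\right) 51 = \left(9 - 18\right) 51 = \left(-9\right) 51 = -459$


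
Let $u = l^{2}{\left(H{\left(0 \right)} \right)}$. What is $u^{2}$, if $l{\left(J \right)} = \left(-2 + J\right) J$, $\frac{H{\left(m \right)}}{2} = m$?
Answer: $0$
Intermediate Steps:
$H{\left(m \right)} = 2 m$
$l{\left(J \right)} = J \left(-2 + J\right)$
$u = 0$ ($u = \left(2 \cdot 0 \left(-2 + 2 \cdot 0\right)\right)^{2} = \left(0 \left(-2 + 0\right)\right)^{2} = \left(0 \left(-2\right)\right)^{2} = 0^{2} = 0$)
$u^{2} = 0^{2} = 0$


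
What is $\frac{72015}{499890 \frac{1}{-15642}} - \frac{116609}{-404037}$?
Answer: $- \frac{15169089127210}{6732468531} \approx -2253.1$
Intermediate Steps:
$\frac{72015}{499890 \frac{1}{-15642}} - \frac{116609}{-404037} = \frac{72015}{499890 \left(- \frac{1}{15642}\right)} - - \frac{116609}{404037} = \frac{72015}{- \frac{83315}{2607}} + \frac{116609}{404037} = 72015 \left(- \frac{2607}{83315}\right) + \frac{116609}{404037} = - \frac{37548621}{16663} + \frac{116609}{404037} = - \frac{15169089127210}{6732468531}$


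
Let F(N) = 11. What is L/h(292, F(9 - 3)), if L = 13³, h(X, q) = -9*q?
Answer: -2197/99 ≈ -22.192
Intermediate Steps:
L = 2197
L/h(292, F(9 - 3)) = 2197/((-9*11)) = 2197/(-99) = 2197*(-1/99) = -2197/99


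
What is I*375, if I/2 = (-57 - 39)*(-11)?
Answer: 792000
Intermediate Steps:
I = 2112 (I = 2*((-57 - 39)*(-11)) = 2*(-96*(-11)) = 2*1056 = 2112)
I*375 = 2112*375 = 792000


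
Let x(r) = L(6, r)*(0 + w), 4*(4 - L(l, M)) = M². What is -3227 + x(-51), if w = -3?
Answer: -5153/4 ≈ -1288.3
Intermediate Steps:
L(l, M) = 4 - M²/4
x(r) = -12 + 3*r²/4 (x(r) = (4 - r²/4)*(0 - 3) = (4 - r²/4)*(-3) = -12 + 3*r²/4)
-3227 + x(-51) = -3227 + (-12 + (¾)*(-51)²) = -3227 + (-12 + (¾)*2601) = -3227 + (-12 + 7803/4) = -3227 + 7755/4 = -5153/4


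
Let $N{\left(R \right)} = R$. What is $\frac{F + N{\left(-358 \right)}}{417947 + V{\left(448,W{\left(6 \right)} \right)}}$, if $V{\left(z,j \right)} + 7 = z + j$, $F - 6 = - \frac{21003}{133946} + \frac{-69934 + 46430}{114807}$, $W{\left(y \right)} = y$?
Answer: $- \frac{5418593882749}{6434037168134268} \approx -0.00084218$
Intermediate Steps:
$F = \frac{86708072327}{15377938422}$ ($F = 6 + \left(- \frac{21003}{133946} + \frac{-69934 + 46430}{114807}\right) = 6 - \frac{5559558205}{15377938422} = \frac{86708072327}{15377938422} \approx 5.6385$)
$V{\left(z,j \right)} = -7 + j + z$ ($V{\left(z,j \right)} = -7 + \left(z + j\right) = -7 + \left(j + z\right) = -7 + j + z$)
$\frac{F + N{\left(-358 \right)}}{417947 + V{\left(448,W{\left(6 \right)} \right)}} = \frac{\frac{86708072327}{15377938422} - 358}{417947 + \left(-7 + 6 + 448\right)} = - \frac{5418593882749}{15377938422 \left(417947 + 447\right)} = - \frac{5418593882749}{15377938422 \cdot 418394} = \left(- \frac{5418593882749}{15377938422}\right) \frac{1}{418394} = - \frac{5418593882749}{6434037168134268}$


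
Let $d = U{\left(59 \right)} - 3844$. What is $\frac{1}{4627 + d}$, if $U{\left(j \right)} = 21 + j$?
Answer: $\frac{1}{863} \approx 0.0011587$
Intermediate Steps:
$d = -3764$ ($d = \left(21 + 59\right) - 3844 = 80 - 3844 = -3764$)
$\frac{1}{4627 + d} = \frac{1}{4627 - 3764} = \frac{1}{863}$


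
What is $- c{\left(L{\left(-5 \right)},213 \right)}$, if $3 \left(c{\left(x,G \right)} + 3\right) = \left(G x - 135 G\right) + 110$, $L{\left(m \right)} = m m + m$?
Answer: $\frac{24394}{3} \approx 8131.3$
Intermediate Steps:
$L{\left(m \right)} = m + m^{2}$ ($L{\left(m \right)} = m^{2} + m = m + m^{2}$)
$c{\left(x,G \right)} = \frac{101}{3} - 45 G + \frac{G x}{3}$ ($c{\left(x,G \right)} = -3 + \frac{\left(G x - 135 G\right) + 110}{3} = -3 + \frac{\left(- 135 G + G x\right) + 110}{3} = -3 + \frac{110 - 135 G + G x}{3} = -3 + \left(\frac{110}{3} - 45 G + \frac{G x}{3}\right) = \frac{101}{3} - 45 G + \frac{G x}{3}$)
$- c{\left(L{\left(-5 \right)},213 \right)} = - (\frac{101}{3} - 9585 + \frac{1}{3} \cdot 213 \left(- 5 \left(1 - 5\right)\right)) = - (\frac{101}{3} - 9585 + \frac{1}{3} \cdot 213 \left(\left(-5\right) \left(-4\right)\right)) = - (\frac{101}{3} - 9585 + \frac{1}{3} \cdot 213 \cdot 20) = - (\frac{101}{3} - 9585 + 1420) = \left(-1\right) \left(- \frac{24394}{3}\right) = \frac{24394}{3}$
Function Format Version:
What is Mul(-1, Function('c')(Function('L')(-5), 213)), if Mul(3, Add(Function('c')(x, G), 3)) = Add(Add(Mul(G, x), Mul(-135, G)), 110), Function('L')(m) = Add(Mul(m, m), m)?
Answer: Rational(24394, 3) ≈ 8131.3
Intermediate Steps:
Function('L')(m) = Add(m, Pow(m, 2)) (Function('L')(m) = Add(Pow(m, 2), m) = Add(m, Pow(m, 2)))
Function('c')(x, G) = Add(Rational(101, 3), Mul(-45, G), Mul(Rational(1, 3), G, x)) (Function('c')(x, G) = Add(-3, Mul(Rational(1, 3), Add(Add(Mul(G, x), Mul(-135, G)), 110))) = Add(-3, Mul(Rational(1, 3), Add(Add(Mul(-135, G), Mul(G, x)), 110))) = Add(-3, Mul(Rational(1, 3), Add(110, Mul(-135, G), Mul(G, x)))) = Add(-3, Add(Rational(110, 3), Mul(-45, G), Mul(Rational(1, 3), G, x))) = Add(Rational(101, 3), Mul(-45, G), Mul(Rational(1, 3), G, x)))
Mul(-1, Function('c')(Function('L')(-5), 213)) = Mul(-1, Add(Rational(101, 3), Mul(-45, 213), Mul(Rational(1, 3), 213, Mul(-5, Add(1, -5))))) = Mul(-1, Add(Rational(101, 3), -9585, Mul(Rational(1, 3), 213, Mul(-5, -4)))) = Mul(-1, Add(Rational(101, 3), -9585, Mul(Rational(1, 3), 213, 20))) = Mul(-1, Add(Rational(101, 3), -9585, 1420)) = Mul(-1, Rational(-24394, 3)) = Rational(24394, 3)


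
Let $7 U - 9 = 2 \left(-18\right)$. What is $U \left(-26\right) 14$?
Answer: $1404$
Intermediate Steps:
$U = - \frac{27}{7}$ ($U = \frac{9}{7} + \frac{2 \left(-18\right)}{7} = \frac{9}{7} + \frac{1}{7} \left(-36\right) = \frac{9}{7} - \frac{36}{7} = - \frac{27}{7} \approx -3.8571$)
$U \left(-26\right) 14 = \left(- \frac{27}{7}\right) \left(-26\right) 14 = \frac{702}{7} \cdot 14 = 1404$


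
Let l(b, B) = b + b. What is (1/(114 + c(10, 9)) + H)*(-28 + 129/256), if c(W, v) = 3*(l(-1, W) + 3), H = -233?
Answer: 47970785/7488 ≈ 6406.4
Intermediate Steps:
l(b, B) = 2*b
c(W, v) = 3 (c(W, v) = 3*(2*(-1) + 3) = 3*(-2 + 3) = 3*1 = 3)
(1/(114 + c(10, 9)) + H)*(-28 + 129/256) = (1/(114 + 3) - 233)*(-28 + 129/256) = (1/117 - 233)*(-28 + 129*(1/256)) = (1/117 - 233)*(-28 + 129/256) = -27260/117*(-7039/256) = 47970785/7488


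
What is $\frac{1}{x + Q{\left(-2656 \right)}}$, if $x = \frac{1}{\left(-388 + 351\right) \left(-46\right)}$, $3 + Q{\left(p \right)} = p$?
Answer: $- \frac{1702}{4525617} \approx -0.00037608$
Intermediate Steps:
$Q{\left(p \right)} = -3 + p$
$x = \frac{1}{1702}$ ($x = \frac{1}{\left(-37\right) \left(-46\right)} = \frac{1}{1702} \approx 0.00058754$)
$\frac{1}{x + Q{\left(-2656 \right)}} = \frac{1}{\frac{1}{1702} - 2659} = \frac{1}{- \frac{4525617}{1702}} = - \frac{1702}{4525617}$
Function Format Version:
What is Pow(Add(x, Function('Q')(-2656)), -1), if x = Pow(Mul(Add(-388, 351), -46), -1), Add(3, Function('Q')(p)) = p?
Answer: Rational(-1702, 4525617) ≈ -0.00037608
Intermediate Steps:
Function('Q')(p) = Add(-3, p)
x = Rational(1, 1702) (x = Pow(Mul(-37, -46), -1) = Pow(1702, -1) = Rational(1, 1702) ≈ 0.00058754)
Pow(Add(x, Function('Q')(-2656)), -1) = Pow(Add(Rational(1, 1702), Add(-3, -2656)), -1) = Pow(Add(Rational(1, 1702), -2659), -1) = Pow(Rational(-4525617, 1702), -1) = Rational(-1702, 4525617)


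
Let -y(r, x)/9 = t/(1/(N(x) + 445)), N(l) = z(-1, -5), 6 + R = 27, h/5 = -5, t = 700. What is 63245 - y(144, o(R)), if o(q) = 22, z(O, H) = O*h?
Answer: 3024245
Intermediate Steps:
h = -25 (h = 5*(-5) = -25)
R = 21 (R = -6 + 27 = 21)
z(O, H) = -25*O (z(O, H) = O*(-25) = -25*O)
N(l) = 25 (N(l) = -25*(-1) = 25)
y(r, x) = -2961000 (y(r, x) = -6300/(1/(25 + 445)) = -6300/(1/470) = -6300/1/470 = -6300*470 = -9*329000 = -2961000)
63245 - y(144, o(R)) = 63245 - 1*(-2961000) = 63245 + 2961000 = 3024245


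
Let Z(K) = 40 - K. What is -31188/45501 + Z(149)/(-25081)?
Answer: -259088873/380403527 ≈ -0.68109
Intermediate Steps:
-31188/45501 + Z(149)/(-25081) = -31188/45501 + (40 - 1*149)/(-25081) = -31188*1/45501 + (40 - 149)*(-1/25081) = -10396/15167 - 109*(-1/25081) = -10396/15167 + 109/25081 = -259088873/380403527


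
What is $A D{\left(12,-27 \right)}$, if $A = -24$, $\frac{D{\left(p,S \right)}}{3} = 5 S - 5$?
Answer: $10080$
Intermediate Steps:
$D{\left(p,S \right)} = -15 + 15 S$ ($D{\left(p,S \right)} = 3 \left(5 S - 5\right) = 3 \left(-5 + 5 S\right) = -15 + 15 S$)
$A D{\left(12,-27 \right)} = - 24 \left(-15 + 15 \left(-27\right)\right) = - 24 \left(-15 - 405\right) = \left(-24\right) \left(-420\right) = 10080$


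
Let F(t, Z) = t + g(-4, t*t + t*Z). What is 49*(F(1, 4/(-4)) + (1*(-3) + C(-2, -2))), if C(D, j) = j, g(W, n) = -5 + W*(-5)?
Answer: 539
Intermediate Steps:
g(W, n) = -5 - 5*W
F(t, Z) = 15 + t (F(t, Z) = t + (-5 - 5*(-4)) = t + (-5 + 20) = t + 15 = 15 + t)
49*(F(1, 4/(-4)) + (1*(-3) + C(-2, -2))) = 49*((15 + 1) + (1*(-3) - 2)) = 49*(16 + (-3 - 2)) = 49*(16 - 5) = 49*11 = 539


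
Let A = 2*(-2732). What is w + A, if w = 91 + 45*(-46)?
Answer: -7443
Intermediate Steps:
w = -1979 (w = 91 - 2070 = -1979)
A = -5464
w + A = -1979 - 5464 = -7443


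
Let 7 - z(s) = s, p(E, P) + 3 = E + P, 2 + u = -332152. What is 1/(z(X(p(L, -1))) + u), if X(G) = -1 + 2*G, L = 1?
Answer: -1/332140 ≈ -3.0108e-6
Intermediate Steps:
u = -332154 (u = -2 - 332152 = -332154)
p(E, P) = -3 + E + P (p(E, P) = -3 + (E + P) = -3 + E + P)
z(s) = 7 - s
1/(z(X(p(L, -1))) + u) = 1/((7 - (-1 + 2*(-3 + 1 - 1))) - 332154) = 1/((7 - (-1 + 2*(-3))) - 332154) = 1/((7 - (-1 - 6)) - 332154) = 1/((7 - 1*(-7)) - 332154) = 1/((7 + 7) - 332154) = 1/(14 - 332154) = 1/(-332140) = -1/332140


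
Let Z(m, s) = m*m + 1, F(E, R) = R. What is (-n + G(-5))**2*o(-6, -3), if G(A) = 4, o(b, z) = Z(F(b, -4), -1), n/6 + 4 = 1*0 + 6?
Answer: 1088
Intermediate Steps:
Z(m, s) = 1 + m**2 (Z(m, s) = m**2 + 1 = 1 + m**2)
n = 12 (n = -24 + 6*(1*0 + 6) = -24 + 6*(0 + 6) = -24 + 6*6 = -24 + 36 = 12)
o(b, z) = 17 (o(b, z) = 1 + (-4)**2 = 1 + 16 = 17)
(-n + G(-5))**2*o(-6, -3) = (-1*12 + 4)**2*17 = (-12 + 4)**2*17 = (-8)**2*17 = 64*17 = 1088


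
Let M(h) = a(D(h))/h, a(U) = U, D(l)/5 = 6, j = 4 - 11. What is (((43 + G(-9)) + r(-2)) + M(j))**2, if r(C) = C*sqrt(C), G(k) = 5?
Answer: 93244/49 - 1224*I*sqrt(2)/7 ≈ 1902.9 - 247.29*I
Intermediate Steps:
j = -7
D(l) = 30 (D(l) = 5*6 = 30)
r(C) = C**(3/2)
M(h) = 30/h
(((43 + G(-9)) + r(-2)) + M(j))**2 = (((43 + 5) + (-2)**(3/2)) + 30/(-7))**2 = ((48 - 2*I*sqrt(2)) + 30*(-1/7))**2 = ((48 - 2*I*sqrt(2)) - 30/7)**2 = (306/7 - 2*I*sqrt(2))**2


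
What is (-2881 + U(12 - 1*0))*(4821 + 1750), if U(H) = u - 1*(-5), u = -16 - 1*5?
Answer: -19036187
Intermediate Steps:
u = -21 (u = -16 - 5 = -21)
U(H) = -16 (U(H) = -21 - 1*(-5) = -21 + 5 = -16)
(-2881 + U(12 - 1*0))*(4821 + 1750) = (-2881 - 16)*(4821 + 1750) = -2897*6571 = -19036187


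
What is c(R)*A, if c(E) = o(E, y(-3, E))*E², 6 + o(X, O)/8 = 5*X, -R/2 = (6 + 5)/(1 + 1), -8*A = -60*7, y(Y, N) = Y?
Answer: -3100020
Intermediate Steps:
A = 105/2 (A = -(-15)*7/2 = -⅛*(-420) = 105/2 ≈ 52.500)
R = -11 (R = -2*(6 + 5)/(1 + 1) = -22/2 = -2*11/2 = -11)
o(X, O) = -48 + 40*X (o(X, O) = -48 + 8*(5*X) = -48 + 40*X)
c(E) = E²*(-48 + 40*E) (c(E) = (-48 + 40*E)*E² = E²*(-48 + 40*E))
c(R)*A = ((-11)²*(-48 + 40*(-11)))*(105/2) = (121*(-48 - 440))*(105/2) = (121*(-488))*(105/2) = -59048*105/2 = -3100020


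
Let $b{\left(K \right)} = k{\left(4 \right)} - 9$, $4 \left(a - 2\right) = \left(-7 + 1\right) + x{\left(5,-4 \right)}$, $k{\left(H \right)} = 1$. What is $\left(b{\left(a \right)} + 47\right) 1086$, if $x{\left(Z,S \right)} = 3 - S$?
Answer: $42354$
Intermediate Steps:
$a = \frac{9}{4}$ ($a = 2 + \frac{\left(-7 + 1\right) + \left(3 - -4\right)}{4} = 2 + \frac{-6 + \left(3 + 4\right)}{4} = 2 + \frac{-6 + 7}{4} = 2 + \frac{1}{4} \cdot 1 = 2 + \frac{1}{4} = \frac{9}{4} \approx 2.25$)
$b{\left(K \right)} = -8$ ($b{\left(K \right)} = 1 - 9 = -8$)
$\left(b{\left(a \right)} + 47\right) 1086 = \left(-8 + 47\right) 1086 = 39 \cdot 1086 = 42354$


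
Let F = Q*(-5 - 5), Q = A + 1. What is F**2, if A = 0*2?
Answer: 100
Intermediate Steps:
A = 0
Q = 1 (Q = 0 + 1 = 1)
F = -10 (F = 1*(-5 - 5) = 1*(-10) = -10)
F**2 = (-10)**2 = 100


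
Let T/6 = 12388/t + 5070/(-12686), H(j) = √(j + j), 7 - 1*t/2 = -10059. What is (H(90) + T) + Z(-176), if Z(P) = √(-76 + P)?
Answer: 41313696/31924319 + 6*√5 + 6*I*√7 ≈ 14.711 + 15.875*I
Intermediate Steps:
t = 20132 (t = 14 - 2*(-10059) = 14 + 20118 = 20132)
H(j) = √2*√j (H(j) = √(2*j) = √2*√j)
T = 41313696/31924319 (T = 6*(12388/20132 + 5070/(-12686)) = 6*(12388*(1/20132) + 5070*(-1/12686)) = 6*(3097/5033 - 2535/6343) = 6*(6885616/31924319) = 41313696/31924319 ≈ 1.2941)
(H(90) + T) + Z(-176) = (√2*√90 + 41313696/31924319) + √(-76 - 176) = (√2*(3*√10) + 41313696/31924319) + √(-252) = (6*√5 + 41313696/31924319) + 6*I*√7 = (41313696/31924319 + 6*√5) + 6*I*√7 = 41313696/31924319 + 6*√5 + 6*I*√7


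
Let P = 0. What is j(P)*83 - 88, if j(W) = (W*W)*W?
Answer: -88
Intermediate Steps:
j(W) = W³ (j(W) = W²*W = W³)
j(P)*83 - 88 = 0³*83 - 88 = 0*83 - 88 = 0 - 88 = -88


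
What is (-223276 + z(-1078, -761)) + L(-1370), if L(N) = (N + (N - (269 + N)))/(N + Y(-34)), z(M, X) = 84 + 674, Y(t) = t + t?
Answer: -319979245/1438 ≈ -2.2252e+5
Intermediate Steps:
Y(t) = 2*t
z(M, X) = 758
L(N) = (-269 + N)/(-68 + N) (L(N) = (N + (N - (269 + N)))/(N + 2*(-34)) = (N + (N + (-269 - N)))/(N - 68) = (N - 269)/(-68 + N) = (-269 + N)/(-68 + N))
(-223276 + z(-1078, -761)) + L(-1370) = (-223276 + 758) + (-269 - 1370)/(-68 - 1370) = -222518 - 1639/(-1438) = -222518 - 1/1438*(-1639) = -222518 + 1639/1438 = -319979245/1438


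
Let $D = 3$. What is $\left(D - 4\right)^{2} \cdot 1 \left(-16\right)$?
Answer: $-16$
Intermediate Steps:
$\left(D - 4\right)^{2} \cdot 1 \left(-16\right) = \left(3 - 4\right)^{2} \cdot 1 \left(-16\right) = \left(-1\right)^{2} \cdot 1 \left(-16\right) = 1 \cdot 1 \left(-16\right) = 1 \left(-16\right) = -16$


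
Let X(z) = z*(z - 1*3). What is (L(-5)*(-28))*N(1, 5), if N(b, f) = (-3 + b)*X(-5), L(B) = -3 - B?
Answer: 4480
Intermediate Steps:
X(z) = z*(-3 + z) (X(z) = z*(z - 3) = z*(-3 + z))
N(b, f) = -120 + 40*b (N(b, f) = (-3 + b)*(-5*(-3 - 5)) = (-3 + b)*(-5*(-8)) = (-3 + b)*40 = -120 + 40*b)
(L(-5)*(-28))*N(1, 5) = ((-3 - 1*(-5))*(-28))*(-120 + 40*1) = ((-3 + 5)*(-28))*(-120 + 40) = (2*(-28))*(-80) = -56*(-80) = 4480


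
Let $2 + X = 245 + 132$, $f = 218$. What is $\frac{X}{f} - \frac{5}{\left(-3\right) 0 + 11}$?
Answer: $\frac{3035}{2398} \approx 1.2656$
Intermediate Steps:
$X = 375$ ($X = -2 + \left(245 + 132\right) = -2 + 377 = 375$)
$\frac{X}{f} - \frac{5}{\left(-3\right) 0 + 11} = \frac{375}{218} - \frac{5}{\left(-3\right) 0 + 11} = 375 \cdot \frac{1}{218} - \frac{5}{0 + 11} = \frac{375}{218} - \frac{5}{11} = \frac{3035}{2398}$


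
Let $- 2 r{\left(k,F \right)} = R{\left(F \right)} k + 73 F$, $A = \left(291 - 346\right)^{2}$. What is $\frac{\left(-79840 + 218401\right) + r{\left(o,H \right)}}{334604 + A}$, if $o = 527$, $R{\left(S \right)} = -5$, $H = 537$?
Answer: $\frac{120278}{337629} \approx 0.35624$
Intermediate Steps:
$A = 3025$ ($A = \left(-55\right)^{2} = 3025$)
$r{\left(k,F \right)} = - \frac{73 F}{2} + \frac{5 k}{2}$ ($r{\left(k,F \right)} = - \frac{- 5 k + 73 F}{2} = - \frac{73 F}{2} + \frac{5 k}{2}$)
$\frac{\left(-79840 + 218401\right) + r{\left(o,H \right)}}{334604 + A} = \frac{\left(-79840 + 218401\right) + \left(\left(- \frac{73}{2}\right) 537 + \frac{5}{2} \cdot 527\right)}{334604 + 3025} = \frac{138561 + \left(- \frac{39201}{2} + \frac{2635}{2}\right)}{337629} = \left(138561 - 18283\right) \frac{1}{337629} = 120278 \cdot \frac{1}{337629} = \frac{120278}{337629}$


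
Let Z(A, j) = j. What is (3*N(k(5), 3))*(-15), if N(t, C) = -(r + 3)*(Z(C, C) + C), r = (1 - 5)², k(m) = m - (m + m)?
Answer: 5130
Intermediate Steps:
k(m) = -m (k(m) = m - 2*m = -m)
r = 16 (r = (-4)² = 16)
N(t, C) = -38*C (N(t, C) = -(16 + 3)*(C + C) = -19*2*C = -38*C)
(3*N(k(5), 3))*(-15) = (3*(-38*3))*(-15) = (3*(-114))*(-15) = -342*(-15) = 5130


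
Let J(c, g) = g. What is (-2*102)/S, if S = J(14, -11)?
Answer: 204/11 ≈ 18.545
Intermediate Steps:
S = -11
(-2*102)/S = -2*102/(-11) = -204*(-1/11) = 204/11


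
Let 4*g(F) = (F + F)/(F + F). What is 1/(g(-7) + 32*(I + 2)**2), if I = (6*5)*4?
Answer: 4/1905153 ≈ 2.0996e-6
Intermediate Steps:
I = 120 (I = 30*4 = 120)
g(F) = 1/4 (g(F) = ((F + F)/(F + F))/4 = ((2*F)/((2*F)))/4 = ((2*F)*(1/(2*F)))/4 = (1/4)*1 = 1/4)
1/(g(-7) + 32*(I + 2)**2) = 1/(1/4 + 32*(120 + 2)**2) = 1/(1/4 + 32*122**2) = 1/(1/4 + 32*14884) = 1/(1/4 + 476288) = 1/(1905153/4) = 4/1905153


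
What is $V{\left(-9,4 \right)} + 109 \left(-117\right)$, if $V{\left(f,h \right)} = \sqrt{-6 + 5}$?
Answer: $-12753 + i \approx -12753.0 + 1.0 i$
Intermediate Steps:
$V{\left(f,h \right)} = i$ ($V{\left(f,h \right)} = \sqrt{-1} = i$)
$V{\left(-9,4 \right)} + 109 \left(-117\right) = i + 109 \left(-117\right) = i - 12753 = -12753 + i$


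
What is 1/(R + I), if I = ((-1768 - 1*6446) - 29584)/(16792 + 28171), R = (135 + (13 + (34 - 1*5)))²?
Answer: 44963/1408608029 ≈ 3.1920e-5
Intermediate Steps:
R = 31329 (R = (135 + (13 + (34 - 5)))² = (135 + (13 + 29))² = (135 + 42)² = 177² = 31329)
I = -37798/44963 (I = ((-1768 - 6446) - 29584)/44963 = (-8214 - 29584)*(1/44963) = -37798*1/44963 = -37798/44963 ≈ -0.84065)
1/(R + I) = 1/(31329 - 37798/44963) = 1/(1408608029/44963) = 44963/1408608029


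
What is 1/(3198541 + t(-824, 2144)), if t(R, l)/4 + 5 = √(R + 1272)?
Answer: 3198521/10230536580273 - 32*√7/10230536580273 ≈ 3.1264e-7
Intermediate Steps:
t(R, l) = -20 + 4*√(1272 + R) (t(R, l) = -20 + 4*√(R + 1272) = -20 + 4*√(1272 + R))
1/(3198541 + t(-824, 2144)) = 1/(3198541 + (-20 + 4*√(1272 - 824))) = 1/(3198541 + (-20 + 4*√448)) = 1/(3198541 + (-20 + 4*(8*√7))) = 1/(3198541 + (-20 + 32*√7)) = 1/(3198521 + 32*√7)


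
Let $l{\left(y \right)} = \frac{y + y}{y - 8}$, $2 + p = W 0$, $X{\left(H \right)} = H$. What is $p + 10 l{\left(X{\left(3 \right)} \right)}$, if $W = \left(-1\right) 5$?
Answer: $-14$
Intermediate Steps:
$W = -5$
$p = -2$ ($p = -2 - 0 = -2 + 0 = -2$)
$l{\left(y \right)} = \frac{2 y}{-8 + y}$
$p + 10 l{\left(X{\left(3 \right)} \right)} = -2 + 10 \cdot 2 \cdot 3 \frac{1}{-8 + 3} = -2 + 10 \cdot 2 \cdot 3 \frac{1}{-5} = -2 + 10 \cdot 2 \cdot 3 \left(- \frac{1}{5}\right) = -2 + 10 \left(- \frac{6}{5}\right) = -2 - 12 = -14$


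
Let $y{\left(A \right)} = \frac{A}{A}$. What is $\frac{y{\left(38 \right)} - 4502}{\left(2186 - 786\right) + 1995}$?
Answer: $- \frac{643}{485} \approx -1.3258$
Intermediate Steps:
$y{\left(A \right)} = 1$
$\frac{y{\left(38 \right)} - 4502}{\left(2186 - 786\right) + 1995} = \frac{1 - 4502}{\left(2186 - 786\right) + 1995} = - \frac{4501}{\left(2186 - 786\right) + 1995} = - \frac{4501}{1400 + 1995} = - \frac{4501}{3395} = \left(-4501\right) \frac{1}{3395} = - \frac{643}{485}$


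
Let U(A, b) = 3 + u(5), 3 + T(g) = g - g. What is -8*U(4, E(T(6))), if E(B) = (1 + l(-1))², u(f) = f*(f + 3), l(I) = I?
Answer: -344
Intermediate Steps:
T(g) = -3 (T(g) = -3 + (g - g) = -3 + 0 = -3)
u(f) = f*(3 + f)
E(B) = 0 (E(B) = (1 - 1)² = 0² = 0)
U(A, b) = 43 (U(A, b) = 3 + 5*(3 + 5) = 3 + 5*8 = 3 + 40 = 43)
-8*U(4, E(T(6))) = -8*43 = -344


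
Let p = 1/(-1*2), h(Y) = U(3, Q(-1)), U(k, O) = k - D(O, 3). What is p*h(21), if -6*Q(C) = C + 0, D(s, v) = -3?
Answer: -3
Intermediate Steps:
Q(C) = -C/6 (Q(C) = -(C + 0)/6 = -C/6)
U(k, O) = 3 + k (U(k, O) = k - 1*(-3) = k + 3 = 3 + k)
h(Y) = 6 (h(Y) = 3 + 3 = 6)
p = -1/2 (p = 1/(-2) = -1/2 ≈ -0.50000)
p*h(21) = -1/2*6 = -3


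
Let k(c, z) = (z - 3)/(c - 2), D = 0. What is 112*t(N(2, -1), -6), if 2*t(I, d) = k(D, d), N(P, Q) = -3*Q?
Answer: 252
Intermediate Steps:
k(c, z) = (-3 + z)/(-2 + c)
t(I, d) = ¾ - d/4 (t(I, d) = ((-3 + d)/(-2 + 0))/2 = ((-3 + d)/(-2))/2 = (-(-3 + d)/2)/2 = (3/2 - d/2)/2 = ¾ - d/4)
112*t(N(2, -1), -6) = 112*(¾ - ¼*(-6)) = 112*(¾ + 3/2) = 112*(9/4) = 252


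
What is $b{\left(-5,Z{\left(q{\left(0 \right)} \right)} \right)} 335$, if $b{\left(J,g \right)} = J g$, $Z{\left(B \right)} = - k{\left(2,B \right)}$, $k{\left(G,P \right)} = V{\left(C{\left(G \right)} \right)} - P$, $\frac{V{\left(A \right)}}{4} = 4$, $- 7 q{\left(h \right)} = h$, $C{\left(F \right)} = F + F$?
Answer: $26800$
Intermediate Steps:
$C{\left(F \right)} = 2 F$
$q{\left(h \right)} = - \frac{h}{7}$
$V{\left(A \right)} = 16$ ($V{\left(A \right)} = 4 \cdot 4 = 16$)
$k{\left(G,P \right)} = 16 - P$
$Z{\left(B \right)} = -16 + B$ ($Z{\left(B \right)} = - (16 - B) = -16 + B$)
$b{\left(-5,Z{\left(q{\left(0 \right)} \right)} \right)} 335 = - 5 \left(-16 - 0\right) 335 = - 5 \left(-16 + 0\right) 335 = \left(-5\right) \left(-16\right) 335 = 80 \cdot 335 = 26800$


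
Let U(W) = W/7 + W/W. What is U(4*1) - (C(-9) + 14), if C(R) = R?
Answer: -24/7 ≈ -3.4286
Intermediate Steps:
U(W) = 1 + W/7 (U(W) = W*(1/7) + 1 = W/7 + 1 = 1 + W/7)
U(4*1) - (C(-9) + 14) = (1 + (4*1)/7) - (-9 + 14) = (1 + (1/7)*4) - 1*5 = (1 + 4/7) - 5 = 11/7 - 5 = -24/7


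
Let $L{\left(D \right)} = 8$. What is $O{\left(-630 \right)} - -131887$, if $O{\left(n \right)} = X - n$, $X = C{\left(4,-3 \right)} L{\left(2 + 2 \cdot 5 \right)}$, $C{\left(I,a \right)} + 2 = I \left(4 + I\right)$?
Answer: $132757$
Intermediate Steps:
$C{\left(I,a \right)} = -2 + I \left(4 + I\right)$
$X = 240$ ($X = \left(-2 + 4^{2} + 4 \cdot 4\right) 8 = \left(-2 + 16 + 16\right) 8 = 30 \cdot 8 = 240$)
$O{\left(n \right)} = 240 - n$
$O{\left(-630 \right)} - -131887 = \left(240 - -630\right) - -131887 = \left(240 + 630\right) + 131887 = 870 + 131887 = 132757$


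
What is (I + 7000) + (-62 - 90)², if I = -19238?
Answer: 10866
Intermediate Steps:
(I + 7000) + (-62 - 90)² = (-19238 + 7000) + (-62 - 90)² = -12238 + (-152)² = -12238 + 23104 = 10866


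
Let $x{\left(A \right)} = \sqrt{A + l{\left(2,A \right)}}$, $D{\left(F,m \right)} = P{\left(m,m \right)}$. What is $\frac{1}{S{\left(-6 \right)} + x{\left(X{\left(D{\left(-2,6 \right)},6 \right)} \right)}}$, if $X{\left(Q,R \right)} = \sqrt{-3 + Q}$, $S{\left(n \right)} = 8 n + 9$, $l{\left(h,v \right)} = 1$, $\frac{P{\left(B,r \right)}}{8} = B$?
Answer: $- \frac{1}{39 - \sqrt{1 + 3 \sqrt{5}}} \approx -0.027606$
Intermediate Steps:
$P{\left(B,r \right)} = 8 B$
$D{\left(F,m \right)} = 8 m$
$S{\left(n \right)} = 9 + 8 n$
$x{\left(A \right)} = \sqrt{1 + A}$ ($x{\left(A \right)} = \sqrt{A + 1} = \sqrt{1 + A}$)
$\frac{1}{S{\left(-6 \right)} + x{\left(X{\left(D{\left(-2,6 \right)},6 \right)} \right)}} = \frac{1}{\left(9 + 8 \left(-6\right)\right) + \sqrt{1 + \sqrt{-3 + 8 \cdot 6}}} = \frac{1}{\left(9 - 48\right) + \sqrt{1 + \sqrt{-3 + 48}}} = \frac{1}{-39 + \sqrt{1 + \sqrt{45}}} = \frac{1}{-39 + \sqrt{1 + 3 \sqrt{5}}}$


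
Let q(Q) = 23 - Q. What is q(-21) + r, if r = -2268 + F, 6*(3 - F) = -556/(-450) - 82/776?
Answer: -1163458439/523800 ≈ -2221.2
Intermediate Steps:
F = 1472761/523800 (F = 3 - (-556/(-450) - 82/776)/6 = 3 - (-556*(-1/450) - 82*1/776)/6 = 3 - (278/225 - 41/388)/6 = 3 - ⅙*98639/87300 = 3 - 98639/523800 = 1472761/523800 ≈ 2.8117)
r = -1186505639/523800 (r = -2268 + 1472761/523800 = -1186505639/523800 ≈ -2265.2)
q(-21) + r = (23 - 1*(-21)) - 1186505639/523800 = (23 + 21) - 1186505639/523800 = 44 - 1186505639/523800 = -1163458439/523800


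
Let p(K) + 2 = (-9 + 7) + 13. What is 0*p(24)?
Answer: 0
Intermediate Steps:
p(K) = 9 (p(K) = -2 + ((-9 + 7) + 13) = -2 + (-2 + 13) = -2 + 11 = 9)
0*p(24) = 0*9 = 0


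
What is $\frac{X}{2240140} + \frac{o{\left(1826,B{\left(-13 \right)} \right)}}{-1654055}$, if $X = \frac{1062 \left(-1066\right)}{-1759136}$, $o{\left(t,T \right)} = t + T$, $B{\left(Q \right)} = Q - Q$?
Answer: $- \frac{359693279786699}{325907629959635360} \approx -0.0011037$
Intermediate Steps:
$B{\left(Q \right)} = 0$
$o{\left(t,T \right)} = T + t$
$X = \frac{283023}{439784}$ ($X = \left(-1132092\right) \left(- \frac{1}{1759136}\right) = \frac{283023}{439784} \approx 0.64355$)
$\frac{X}{2240140} + \frac{o{\left(1826,B{\left(-13 \right)} \right)}}{-1654055} = \frac{283023}{439784 \cdot 2240140} + \frac{0 + 1826}{-1654055} = \frac{283023}{439784} \cdot \frac{1}{2240140} + 1826 \left(- \frac{1}{1654055}\right) = \frac{283023}{985177729760} - \frac{1826}{1654055} = - \frac{359693279786699}{325907629959635360}$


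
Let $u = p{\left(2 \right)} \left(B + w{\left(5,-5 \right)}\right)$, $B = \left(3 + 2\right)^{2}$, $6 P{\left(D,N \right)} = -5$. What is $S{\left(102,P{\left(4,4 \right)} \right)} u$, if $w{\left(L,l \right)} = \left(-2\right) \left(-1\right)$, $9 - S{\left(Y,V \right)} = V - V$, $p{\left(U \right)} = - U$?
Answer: $-486$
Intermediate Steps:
$P{\left(D,N \right)} = - \frac{5}{6}$ ($P{\left(D,N \right)} = \frac{1}{6} \left(-5\right) = - \frac{5}{6}$)
$B = 25$ ($B = 5^{2} = 25$)
$S{\left(Y,V \right)} = 9$ ($S{\left(Y,V \right)} = 9 - \left(V - V\right) = 9 - 0 = 9 + 0 = 9$)
$w{\left(L,l \right)} = 2$
$u = -54$ ($u = \left(-1\right) 2 \left(25 + 2\right) = \left(-2\right) 27 = -54$)
$S{\left(102,P{\left(4,4 \right)} \right)} u = 9 \left(-54\right) = -486$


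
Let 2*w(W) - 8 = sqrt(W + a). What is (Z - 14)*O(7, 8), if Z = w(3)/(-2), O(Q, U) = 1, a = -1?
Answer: -16 - sqrt(2)/4 ≈ -16.354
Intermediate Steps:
w(W) = 4 + sqrt(-1 + W)/2 (w(W) = 4 + sqrt(W - 1)/2 = 4 + sqrt(-1 + W)/2)
Z = -2 - sqrt(2)/4 (Z = (4 + sqrt(-1 + 3)/2)/(-2) = (4 + sqrt(2)/2)*(-1/2) = -2 - sqrt(2)/4 ≈ -2.3536)
(Z - 14)*O(7, 8) = ((-2 - sqrt(2)/4) - 14)*1 = (-16 - sqrt(2)/4)*1 = -16 - sqrt(2)/4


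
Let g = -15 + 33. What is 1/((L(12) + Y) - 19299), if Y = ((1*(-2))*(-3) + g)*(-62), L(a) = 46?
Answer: -1/20741 ≈ -4.8214e-5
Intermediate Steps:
g = 18
Y = -1488 (Y = ((1*(-2))*(-3) + 18)*(-62) = (-2*(-3) + 18)*(-62) = (6 + 18)*(-62) = 24*(-62) = -1488)
1/((L(12) + Y) - 19299) = 1/((46 - 1488) - 19299) = 1/(-1442 - 19299) = 1/(-20741) = -1/20741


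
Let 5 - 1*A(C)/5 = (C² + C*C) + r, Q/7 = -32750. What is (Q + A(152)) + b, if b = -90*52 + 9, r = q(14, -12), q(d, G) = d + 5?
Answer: -465031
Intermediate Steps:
q(d, G) = 5 + d
r = 19 (r = 5 + 14 = 19)
Q = -229250 (Q = 7*(-32750) = -229250)
A(C) = -70 - 10*C² (A(C) = 25 - 5*((C² + C*C) + 19) = 25 - 5*((C² + C²) + 19) = 25 - 5*(2*C² + 19) = 25 - 5*(19 + 2*C²) = 25 + (-95 - 10*C²) = -70 - 10*C²)
b = -4671 (b = -4680 + 9 = -4671)
(Q + A(152)) + b = (-229250 + (-70 - 10*152²)) - 4671 = (-229250 + (-70 - 10*23104)) - 4671 = (-229250 + (-70 - 231040)) - 4671 = (-229250 - 231110) - 4671 = -460360 - 4671 = -465031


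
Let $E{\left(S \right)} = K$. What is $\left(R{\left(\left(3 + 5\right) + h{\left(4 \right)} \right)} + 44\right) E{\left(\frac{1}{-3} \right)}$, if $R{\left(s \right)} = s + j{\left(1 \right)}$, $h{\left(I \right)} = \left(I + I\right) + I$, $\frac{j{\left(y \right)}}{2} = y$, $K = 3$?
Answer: $198$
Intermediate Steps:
$j{\left(y \right)} = 2 y$
$E{\left(S \right)} = 3$
$h{\left(I \right)} = 3 I$ ($h{\left(I \right)} = 2 I + I = 3 I$)
$R{\left(s \right)} = 2 + s$ ($R{\left(s \right)} = s + 2 \cdot 1 = s + 2 = 2 + s$)
$\left(R{\left(\left(3 + 5\right) + h{\left(4 \right)} \right)} + 44\right) E{\left(\frac{1}{-3} \right)} = \left(\left(2 + \left(\left(3 + 5\right) + 3 \cdot 4\right)\right) + 44\right) 3 = \left(\left(2 + \left(8 + 12\right)\right) + 44\right) 3 = \left(\left(2 + 20\right) + 44\right) 3 = \left(22 + 44\right) 3 = 66 \cdot 3 = 198$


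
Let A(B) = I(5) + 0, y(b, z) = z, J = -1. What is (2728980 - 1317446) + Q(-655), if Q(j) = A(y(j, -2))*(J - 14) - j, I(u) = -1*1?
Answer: 1412204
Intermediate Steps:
I(u) = -1
A(B) = -1 (A(B) = -1 + 0 = -1)
Q(j) = 15 - j (Q(j) = -(-1 - 14) - j = -1*(-15) - j = 15 - j)
(2728980 - 1317446) + Q(-655) = (2728980 - 1317446) + (15 - 1*(-655)) = 1411534 + (15 + 655) = 1411534 + 670 = 1412204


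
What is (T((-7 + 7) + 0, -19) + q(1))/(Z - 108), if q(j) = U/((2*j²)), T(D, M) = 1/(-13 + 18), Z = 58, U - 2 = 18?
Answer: -51/250 ≈ -0.20400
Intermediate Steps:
U = 20 (U = 2 + 18 = 20)
T(D, M) = ⅕ (T(D, M) = 1/5 = ⅕)
q(j) = 10/j² (q(j) = 20/((2*j²)) = 20*(1/(2*j²)) = 10/j²)
(T((-7 + 7) + 0, -19) + q(1))/(Z - 108) = (⅕ + 10/1²)/(58 - 108) = (⅕ + 10*1)/(-50) = (⅕ + 10)*(-1/50) = (51/5)*(-1/50) = -51/250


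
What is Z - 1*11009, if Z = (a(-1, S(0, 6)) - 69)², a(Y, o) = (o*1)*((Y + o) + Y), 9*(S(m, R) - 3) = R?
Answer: -571373/81 ≈ -7054.0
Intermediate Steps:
S(m, R) = 3 + R/9
a(Y, o) = o*(o + 2*Y)
Z = 320356/81 (Z = ((3 + (⅑)*6)*((3 + (⅑)*6) + 2*(-1)) - 69)² = ((3 + ⅔)*((3 + ⅔) - 2) - 69)² = (11*(11/3 - 2)/3 - 69)² = ((11/3)*(5/3) - 69)² = (55/9 - 69)² = (-566/9)² = 320356/81 ≈ 3955.0)
Z - 1*11009 = 320356/81 - 1*11009 = 320356/81 - 11009 = -571373/81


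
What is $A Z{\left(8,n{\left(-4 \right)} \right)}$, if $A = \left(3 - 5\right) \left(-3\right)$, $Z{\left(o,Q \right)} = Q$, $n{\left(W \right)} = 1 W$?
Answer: $-24$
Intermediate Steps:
$n{\left(W \right)} = W$
$A = 6$ ($A = \left(-2\right) \left(-3\right) = 6$)
$A Z{\left(8,n{\left(-4 \right)} \right)} = 6 \left(-4\right) = -24$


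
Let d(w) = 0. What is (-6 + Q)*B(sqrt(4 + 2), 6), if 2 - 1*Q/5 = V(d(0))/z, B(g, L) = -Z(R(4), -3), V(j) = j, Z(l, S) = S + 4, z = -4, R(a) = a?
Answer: -4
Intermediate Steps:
Z(l, S) = 4 + S
B(g, L) = -1 (B(g, L) = -(4 - 3) = -1*1 = -1)
Q = 10 (Q = 10 - 0/(-4) = 10 - 0*(-1)/4 = 10 - 5*0 = 10 + 0 = 10)
(-6 + Q)*B(sqrt(4 + 2), 6) = (-6 + 10)*(-1) = 4*(-1) = -4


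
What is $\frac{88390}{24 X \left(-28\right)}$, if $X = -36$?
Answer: $\frac{44195}{12096} \approx 3.6537$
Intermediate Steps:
$\frac{88390}{24 X \left(-28\right)} = \frac{88390}{24 \left(-36\right) \left(-28\right)} = \frac{88390}{\left(-864\right) \left(-28\right)} = \frac{88390}{24192} = 88390 \cdot \frac{1}{24192} = \frac{44195}{12096}$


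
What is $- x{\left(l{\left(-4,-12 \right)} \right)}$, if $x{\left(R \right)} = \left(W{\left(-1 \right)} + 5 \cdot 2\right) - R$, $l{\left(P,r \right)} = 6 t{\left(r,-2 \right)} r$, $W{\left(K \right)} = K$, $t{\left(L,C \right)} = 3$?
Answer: $-225$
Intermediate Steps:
$l{\left(P,r \right)} = 18 r$ ($l{\left(P,r \right)} = 6 \cdot 3 r = 18 r$)
$x{\left(R \right)} = 9 - R$ ($x{\left(R \right)} = \left(-1 + 5 \cdot 2\right) - R = \left(-1 + 10\right) - R = 9 - R$)
$- x{\left(l{\left(-4,-12 \right)} \right)} = - (9 - 18 \left(-12\right)) = - (9 - -216) = - (9 + 216) = \left(-1\right) 225 = -225$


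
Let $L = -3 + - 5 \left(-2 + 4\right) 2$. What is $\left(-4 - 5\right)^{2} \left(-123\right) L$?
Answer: $229149$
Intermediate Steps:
$L = -23$ ($L = -3 + \left(-5\right) 2 \cdot 2 = -3 - 20 = -23$)
$\left(-4 - 5\right)^{2} \left(-123\right) L = \left(-4 - 5\right)^{2} \left(-123\right) \left(-23\right) = \left(-9\right)^{2} \left(-123\right) \left(-23\right) = 81 \left(-123\right) \left(-23\right) = \left(-9963\right) \left(-23\right) = 229149$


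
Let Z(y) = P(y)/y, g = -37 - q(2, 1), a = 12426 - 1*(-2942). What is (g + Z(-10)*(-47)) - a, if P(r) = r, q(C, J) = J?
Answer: -15453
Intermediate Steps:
a = 15368 (a = 12426 + 2942 = 15368)
g = -38 (g = -37 - 1*1 = -37 - 1 = -38)
Z(y) = 1 (Z(y) = y/y = 1)
(g + Z(-10)*(-47)) - a = (-38 + 1*(-47)) - 1*15368 = (-38 - 47) - 15368 = -85 - 15368 = -15453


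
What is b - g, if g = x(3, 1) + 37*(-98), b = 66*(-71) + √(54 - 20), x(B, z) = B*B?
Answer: -1069 + √34 ≈ -1063.2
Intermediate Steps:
x(B, z) = B²
b = -4686 + √34 ≈ -4680.2
g = -3617 (g = 3² + 37*(-98) = 9 - 3626 = -3617)
b - g = (-4686 + √34) - 1*(-3617) = (-4686 + √34) + 3617 = -1069 + √34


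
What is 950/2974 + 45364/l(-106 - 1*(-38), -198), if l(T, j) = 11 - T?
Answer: 67493793/117473 ≈ 574.55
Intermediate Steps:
950/2974 + 45364/l(-106 - 1*(-38), -198) = 950/2974 + 45364/(11 - (-106 - 1*(-38))) = 950*(1/2974) + 45364/(11 - (-106 + 38)) = 475/1487 + 45364/(11 - 1*(-68)) = 475/1487 + 45364/(11 + 68) = 475/1487 + 45364/79 = 67493793/117473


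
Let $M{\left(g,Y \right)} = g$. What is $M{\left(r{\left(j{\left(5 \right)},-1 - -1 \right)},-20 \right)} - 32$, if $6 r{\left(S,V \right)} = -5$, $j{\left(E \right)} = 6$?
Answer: $- \frac{197}{6} \approx -32.833$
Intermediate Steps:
$r{\left(S,V \right)} = - \frac{5}{6}$ ($r{\left(S,V \right)} = \frac{1}{6} \left(-5\right) = - \frac{5}{6}$)
$M{\left(r{\left(j{\left(5 \right)},-1 - -1 \right)},-20 \right)} - 32 = - \frac{5}{6} - 32 = - \frac{197}{6}$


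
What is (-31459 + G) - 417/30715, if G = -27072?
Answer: -1797780082/30715 ≈ -58531.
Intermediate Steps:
(-31459 + G) - 417/30715 = (-31459 - 27072) - 417/30715 = -58531 - 417*1/30715 = -58531 - 417/30715 = -1797780082/30715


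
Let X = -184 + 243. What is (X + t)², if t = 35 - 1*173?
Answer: 6241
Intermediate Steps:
t = -138 (t = 35 - 173 = -138)
X = 59
(X + t)² = (59 - 138)² = (-79)² = 6241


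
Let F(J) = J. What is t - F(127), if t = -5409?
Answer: -5536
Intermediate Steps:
t - F(127) = -5409 - 1*127 = -5409 - 127 = -5536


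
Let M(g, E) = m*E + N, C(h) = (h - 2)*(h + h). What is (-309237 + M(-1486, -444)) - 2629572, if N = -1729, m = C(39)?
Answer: -4221922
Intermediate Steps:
C(h) = 2*h*(-2 + h) (C(h) = (-2 + h)*(2*h) = 2*h*(-2 + h))
m = 2886 (m = 2*39*(-2 + 39) = 2*39*37 = 2886)
M(g, E) = -1729 + 2886*E (M(g, E) = 2886*E - 1729 = -1729 + 2886*E)
(-309237 + M(-1486, -444)) - 2629572 = (-309237 + (-1729 + 2886*(-444))) - 2629572 = (-309237 + (-1729 - 1281384)) - 2629572 = (-309237 - 1283113) - 2629572 = -1592350 - 2629572 = -4221922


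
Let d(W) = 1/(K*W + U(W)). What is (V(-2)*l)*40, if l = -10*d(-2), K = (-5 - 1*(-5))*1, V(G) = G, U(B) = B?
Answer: -400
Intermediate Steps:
K = 0 (K = (-5 + 5)*1 = 0*1 = 0)
d(W) = 1/W (d(W) = 1/(0*W + W) = 1/(0 + W) = 1/W)
l = 5 (l = -10/(-2) = -10*(-1/2) = 5)
(V(-2)*l)*40 = -2*5*40 = -10*40 = -400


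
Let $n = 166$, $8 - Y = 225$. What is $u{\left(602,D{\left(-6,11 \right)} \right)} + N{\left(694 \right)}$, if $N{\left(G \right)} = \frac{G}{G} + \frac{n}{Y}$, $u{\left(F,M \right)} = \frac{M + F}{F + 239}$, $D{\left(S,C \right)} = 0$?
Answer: $\frac{173525}{182497} \approx 0.95084$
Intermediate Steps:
$Y = -217$ ($Y = 8 - 225 = -217$)
$u{\left(F,M \right)} = \frac{F + M}{239 + F}$
$N{\left(G \right)} = \frac{51}{217}$ ($N{\left(G \right)} = \frac{G}{G} + \frac{166}{-217} = 1 + 166 \left(- \frac{1}{217}\right) = 1 - \frac{166}{217} = \frac{51}{217}$)
$u{\left(602,D{\left(-6,11 \right)} \right)} + N{\left(694 \right)} = \frac{602 + 0}{239 + 602} + \frac{51}{217} = \frac{1}{841} \cdot 602 + \frac{51}{217} = \frac{602}{841} + \frac{51}{217} = \frac{173525}{182497}$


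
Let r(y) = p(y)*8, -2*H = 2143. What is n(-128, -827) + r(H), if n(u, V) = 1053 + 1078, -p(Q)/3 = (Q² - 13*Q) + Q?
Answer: -27861155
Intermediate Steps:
H = -2143/2 (H = -½*2143 = -2143/2 ≈ -1071.5)
p(Q) = -3*Q² + 36*Q (p(Q) = -3*((Q² - 13*Q) + Q) = -3*(Q² - 12*Q) = -3*Q² + 36*Q)
r(y) = 24*y*(12 - y) (r(y) = (3*y*(12 - y))*8 = 24*y*(12 - y))
n(u, V) = 2131
n(-128, -827) + r(H) = 2131 + 24*(-2143/2)*(12 - 1*(-2143/2)) = 2131 + 24*(-2143/2)*(12 + 2143/2) = 2131 + 24*(-2143/2)*(2167/2) = 2131 - 27863286 = -27861155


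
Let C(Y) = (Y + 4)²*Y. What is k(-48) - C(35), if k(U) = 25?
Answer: -53210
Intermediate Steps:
C(Y) = Y*(4 + Y)² (C(Y) = (4 + Y)²*Y = Y*(4 + Y)²)
k(-48) - C(35) = 25 - 35*(4 + 35)² = 25 - 35*39² = 25 - 35*1521 = 25 - 1*53235 = 25 - 53235 = -53210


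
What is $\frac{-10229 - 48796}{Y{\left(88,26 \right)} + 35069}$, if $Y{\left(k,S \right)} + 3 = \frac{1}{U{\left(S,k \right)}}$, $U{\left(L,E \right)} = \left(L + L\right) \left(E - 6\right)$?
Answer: $- \frac{3355768}{1993619} \approx -1.6833$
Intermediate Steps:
$U{\left(L,E \right)} = 2 L \left(-6 + E\right)$
$Y{\left(k,S \right)} = -3 + \frac{1}{2 S \left(-6 + k\right)}$
$\frac{-10229 - 48796}{Y{\left(88,26 \right)} + 35069} = \frac{-10229 - 48796}{\frac{1 - 156 \left(-6 + 88\right)}{2 \cdot 26 \left(-6 + 88\right)} + 35069} = - \frac{59025}{\frac{1}{2} \cdot \frac{1}{26} \cdot \frac{1}{82} \left(1 - 156 \cdot 82\right) + 35069} = - \frac{59025}{\frac{1}{2} \cdot \frac{1}{26} \cdot \frac{1}{82} \left(1 - 12792\right) + 35069} = - \frac{59025}{\frac{1}{2} \cdot \frac{1}{26} \cdot \frac{1}{82} \left(-12791\right) + 35069} = - \frac{59025}{- \frac{12791}{4264} + 35069} = - \frac{59025}{\frac{149521425}{4264}} = \left(-59025\right) \frac{4264}{149521425} = - \frac{3355768}{1993619}$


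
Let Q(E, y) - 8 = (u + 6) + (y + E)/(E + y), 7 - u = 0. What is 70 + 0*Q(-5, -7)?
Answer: 70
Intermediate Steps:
u = 7 (u = 7 - 1*0 = 7 + 0 = 7)
Q(E, y) = 22 (Q(E, y) = 8 + ((7 + 6) + (y + E)/(E + y)) = 8 + (13 + (E + y)/(E + y)) = 8 + (13 + 1) = 8 + 14 = 22)
70 + 0*Q(-5, -7) = 70 + 0*22 = 70 + 0 = 70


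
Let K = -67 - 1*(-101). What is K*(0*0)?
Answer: 0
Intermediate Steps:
K = 34 (K = -67 + 101 = 34)
K*(0*0) = 34*(0*0) = 34*0 = 0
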